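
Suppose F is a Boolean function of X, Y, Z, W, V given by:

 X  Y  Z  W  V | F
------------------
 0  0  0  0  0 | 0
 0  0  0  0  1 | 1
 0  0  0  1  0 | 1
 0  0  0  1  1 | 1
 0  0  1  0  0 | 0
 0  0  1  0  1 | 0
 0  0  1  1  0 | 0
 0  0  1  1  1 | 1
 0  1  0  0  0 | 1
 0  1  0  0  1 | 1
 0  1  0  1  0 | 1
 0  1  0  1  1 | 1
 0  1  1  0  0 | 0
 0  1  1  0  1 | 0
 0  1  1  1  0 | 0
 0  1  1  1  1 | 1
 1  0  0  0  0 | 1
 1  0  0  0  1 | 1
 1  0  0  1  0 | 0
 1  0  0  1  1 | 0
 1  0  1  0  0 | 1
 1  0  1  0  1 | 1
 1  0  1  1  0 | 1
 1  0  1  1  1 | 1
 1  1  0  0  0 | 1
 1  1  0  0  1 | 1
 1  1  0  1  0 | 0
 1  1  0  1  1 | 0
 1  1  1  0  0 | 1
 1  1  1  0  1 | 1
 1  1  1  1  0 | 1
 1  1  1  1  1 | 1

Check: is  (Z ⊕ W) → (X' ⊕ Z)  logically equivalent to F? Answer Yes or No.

No

Evaluate (Z ⊕ W) → (X' ⊕ Z) on each row and compare to F:
  X=0, Y=0, Z=0, W=0, V=0: formula gives 1, but F = 0 ✗
Since they disagree at (0,0,0,0,0), the expression is not a correct formula for F.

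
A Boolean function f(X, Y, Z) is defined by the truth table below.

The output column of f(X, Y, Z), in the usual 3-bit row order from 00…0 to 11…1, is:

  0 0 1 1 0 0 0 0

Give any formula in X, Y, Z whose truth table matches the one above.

The 1-rows are (0,1,0), (0,1,1). Each contributes one minterm — ¬X·Y·¬Z; ¬X·Y·Z — and their disjunction is a sum-of-products form of f.

f(X, Y, Z) = ((¬X ∧ Y) ∧ ¬Z) ∨ ((¬X ∧ Y) ∧ Z)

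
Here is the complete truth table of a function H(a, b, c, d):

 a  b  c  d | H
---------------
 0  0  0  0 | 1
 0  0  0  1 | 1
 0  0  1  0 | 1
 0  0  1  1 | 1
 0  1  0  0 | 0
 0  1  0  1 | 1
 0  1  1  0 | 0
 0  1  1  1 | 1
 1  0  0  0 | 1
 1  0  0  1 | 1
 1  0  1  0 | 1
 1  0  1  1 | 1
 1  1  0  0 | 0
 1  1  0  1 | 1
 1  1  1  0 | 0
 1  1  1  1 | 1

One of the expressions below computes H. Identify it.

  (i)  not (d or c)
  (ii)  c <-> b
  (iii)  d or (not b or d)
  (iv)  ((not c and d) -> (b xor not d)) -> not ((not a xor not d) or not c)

(i) disagrees with H on (0,0,0,1) (formula → 0, table → 1); rule it out.
(ii) disagrees with H on (0,0,1,0) (formula → 0, table → 1); rule it out.
(iv) disagrees with H on (0,0,0,0) (formula → 0, table → 1); rule it out.
(iii) is the remaining candidate, and it agrees with H on all 16 inputs.

iii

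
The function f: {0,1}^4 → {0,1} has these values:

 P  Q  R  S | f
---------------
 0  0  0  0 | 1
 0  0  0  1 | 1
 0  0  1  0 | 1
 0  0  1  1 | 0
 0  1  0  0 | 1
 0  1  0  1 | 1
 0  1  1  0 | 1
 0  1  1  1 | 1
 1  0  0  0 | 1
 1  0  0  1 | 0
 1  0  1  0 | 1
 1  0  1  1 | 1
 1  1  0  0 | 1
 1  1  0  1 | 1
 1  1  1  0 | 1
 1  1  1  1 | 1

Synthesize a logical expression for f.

f(P, Q, R, S) = not ((((not P and not Q) and R) and S) or (((P and not Q) and not R) and S))

f is 0 on only 2 rows — (0,0,1,1), (1,0,0,1). Writing each as a minterm (¬P·¬Q·R·S, P·¬Q·¬R·S) and OR-ing them characterizes exactly where f=0, so f is the negation of that disjunction.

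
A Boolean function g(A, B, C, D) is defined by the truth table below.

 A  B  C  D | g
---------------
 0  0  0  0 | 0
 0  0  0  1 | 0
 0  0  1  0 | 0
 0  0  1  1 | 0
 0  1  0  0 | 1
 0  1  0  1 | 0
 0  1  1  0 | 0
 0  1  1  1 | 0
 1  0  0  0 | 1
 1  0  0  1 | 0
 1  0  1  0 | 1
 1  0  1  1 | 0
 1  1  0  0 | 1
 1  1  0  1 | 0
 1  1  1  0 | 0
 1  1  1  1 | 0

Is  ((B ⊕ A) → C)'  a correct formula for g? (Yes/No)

Test each input against both g and the formula:
  A=0, B=0, C=0, D=0: formula gives 0, g = 0 ✓
  A=0, B=0, C=0, D=1: formula gives 0, g = 0 ✓
  A=0, B=0, C=1, D=0: formula gives 0, g = 0 ✓
  A=0, B=0, C=1, D=1: formula gives 0, g = 0 ✓
  …
  A=0, B=1, C=0, D=1: formula gives 1, but g = 0 ✗
A single disagreement suffices: at (0,1,0,1) they differ, so the formula does not compute g.

No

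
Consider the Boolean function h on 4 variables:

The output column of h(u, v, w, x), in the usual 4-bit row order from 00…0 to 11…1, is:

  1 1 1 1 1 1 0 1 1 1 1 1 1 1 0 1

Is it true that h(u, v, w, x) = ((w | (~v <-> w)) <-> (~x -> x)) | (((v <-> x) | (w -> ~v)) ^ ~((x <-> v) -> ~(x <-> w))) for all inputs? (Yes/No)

Yes

Check the formula against h row by row:
  u=0, v=0, w=0, x=0: formula gives 1, h = 1 ✓
  u=0, v=0, w=0, x=1: formula gives 1, h = 1 ✓
  u=0, v=0, w=1, x=0: formula gives 1, h = 1 ✓
  u=0, v=0, w=1, x=1: formula gives 1, h = 1 ✓
  … (the remaining 12 rows also agree.)
All 16 rows match — the expression computes h exactly.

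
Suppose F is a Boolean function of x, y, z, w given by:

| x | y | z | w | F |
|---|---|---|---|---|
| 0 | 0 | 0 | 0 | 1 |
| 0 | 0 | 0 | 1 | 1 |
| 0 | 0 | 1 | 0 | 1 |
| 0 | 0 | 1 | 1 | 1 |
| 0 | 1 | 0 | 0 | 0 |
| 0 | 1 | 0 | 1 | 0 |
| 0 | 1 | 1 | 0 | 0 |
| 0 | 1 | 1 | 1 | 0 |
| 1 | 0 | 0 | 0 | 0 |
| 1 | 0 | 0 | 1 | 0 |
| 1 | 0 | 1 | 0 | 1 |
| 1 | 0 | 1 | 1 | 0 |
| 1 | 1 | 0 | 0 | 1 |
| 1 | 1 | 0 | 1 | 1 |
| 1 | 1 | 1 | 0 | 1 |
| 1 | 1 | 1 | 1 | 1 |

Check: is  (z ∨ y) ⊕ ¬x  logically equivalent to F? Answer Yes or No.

No

Evaluate (z ∨ y) ⊕ ¬x on each row and compare to F:
  x=0, y=0, z=0, w=0: formula gives 1, F = 1 ✓
  x=0, y=0, z=0, w=1: formula gives 1, F = 1 ✓
  x=0, y=0, z=1, w=0: formula gives 0, but F = 1 ✗
A single disagreement suffices: at (0,0,1,0) they differ, so the formula does not compute F.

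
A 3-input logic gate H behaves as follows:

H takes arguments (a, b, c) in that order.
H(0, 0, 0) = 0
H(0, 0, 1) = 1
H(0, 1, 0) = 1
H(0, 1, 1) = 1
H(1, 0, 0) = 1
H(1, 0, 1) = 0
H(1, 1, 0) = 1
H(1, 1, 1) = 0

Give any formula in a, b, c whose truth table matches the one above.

There are just 3 zero rows: (0,0,0), (1,0,1), (1,1,1). Their minterms are ¬a·¬b·¬c, a·¬b·c, a·b·c; the OR of those covers precisely the 0-outputs, and negating it yields H.

H(a, b, c) = not ((((not a and not b) and not c) or ((a and not b) and c)) or ((a and b) and c))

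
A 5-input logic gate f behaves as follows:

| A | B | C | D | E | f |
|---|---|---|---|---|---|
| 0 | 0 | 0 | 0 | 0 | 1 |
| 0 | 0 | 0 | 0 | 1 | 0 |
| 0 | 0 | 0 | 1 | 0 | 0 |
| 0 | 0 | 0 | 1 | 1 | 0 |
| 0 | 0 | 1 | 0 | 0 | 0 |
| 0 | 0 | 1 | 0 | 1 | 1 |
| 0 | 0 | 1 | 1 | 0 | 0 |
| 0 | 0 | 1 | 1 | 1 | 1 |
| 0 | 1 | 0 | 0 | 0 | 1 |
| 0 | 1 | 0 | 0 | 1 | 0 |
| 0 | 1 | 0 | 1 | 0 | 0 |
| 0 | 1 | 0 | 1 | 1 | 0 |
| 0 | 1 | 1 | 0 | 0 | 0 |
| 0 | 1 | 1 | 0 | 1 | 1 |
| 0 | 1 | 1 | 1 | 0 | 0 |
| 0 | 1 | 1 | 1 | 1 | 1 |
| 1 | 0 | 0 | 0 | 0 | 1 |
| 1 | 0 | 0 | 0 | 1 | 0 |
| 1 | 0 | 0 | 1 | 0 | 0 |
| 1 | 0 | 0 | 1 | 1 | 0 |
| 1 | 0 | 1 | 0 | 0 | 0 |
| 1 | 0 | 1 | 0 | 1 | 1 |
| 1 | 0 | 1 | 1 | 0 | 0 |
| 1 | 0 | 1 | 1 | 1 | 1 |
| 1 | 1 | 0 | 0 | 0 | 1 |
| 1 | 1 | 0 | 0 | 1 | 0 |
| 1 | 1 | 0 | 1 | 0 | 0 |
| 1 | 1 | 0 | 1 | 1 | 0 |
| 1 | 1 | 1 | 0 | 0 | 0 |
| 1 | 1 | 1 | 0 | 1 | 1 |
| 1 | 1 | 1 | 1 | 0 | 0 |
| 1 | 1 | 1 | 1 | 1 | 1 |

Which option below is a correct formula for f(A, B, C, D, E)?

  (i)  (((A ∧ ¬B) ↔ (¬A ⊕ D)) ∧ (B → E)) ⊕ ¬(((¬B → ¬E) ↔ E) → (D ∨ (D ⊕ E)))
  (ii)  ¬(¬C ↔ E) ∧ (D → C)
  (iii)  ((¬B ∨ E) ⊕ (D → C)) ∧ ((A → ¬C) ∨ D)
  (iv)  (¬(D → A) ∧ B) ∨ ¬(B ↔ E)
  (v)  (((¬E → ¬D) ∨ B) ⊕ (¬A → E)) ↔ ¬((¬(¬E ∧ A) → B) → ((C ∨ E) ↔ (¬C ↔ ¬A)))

ii

(i): at (0,0,0,0,0) it gives 0, but f = 1 — eliminated.
(iii): at (0,0,0,0,0) it gives 0, but f = 1 — eliminated.
(iv): at (0,0,0,0,0) it gives 0, but f = 1 — eliminated.
(v): at (0,0,0,0,0) it gives 0, but f = 1 — eliminated.
(ii) is the remaining candidate, and it agrees with f on all 32 inputs.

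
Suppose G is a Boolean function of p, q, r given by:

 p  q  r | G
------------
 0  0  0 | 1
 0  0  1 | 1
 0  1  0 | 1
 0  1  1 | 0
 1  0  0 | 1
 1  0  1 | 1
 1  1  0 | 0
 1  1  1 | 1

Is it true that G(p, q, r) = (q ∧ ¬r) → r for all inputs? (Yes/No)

Check the formula against G row by row:
  p=0, q=0, r=0: formula gives 1, G = 1 ✓
  p=0, q=0, r=1: formula gives 1, G = 1 ✓
  p=0, q=1, r=0: formula gives 0, but G = 1 ✗
Row (0,1,0) is a counterexample, so the formula is not equivalent to G.

No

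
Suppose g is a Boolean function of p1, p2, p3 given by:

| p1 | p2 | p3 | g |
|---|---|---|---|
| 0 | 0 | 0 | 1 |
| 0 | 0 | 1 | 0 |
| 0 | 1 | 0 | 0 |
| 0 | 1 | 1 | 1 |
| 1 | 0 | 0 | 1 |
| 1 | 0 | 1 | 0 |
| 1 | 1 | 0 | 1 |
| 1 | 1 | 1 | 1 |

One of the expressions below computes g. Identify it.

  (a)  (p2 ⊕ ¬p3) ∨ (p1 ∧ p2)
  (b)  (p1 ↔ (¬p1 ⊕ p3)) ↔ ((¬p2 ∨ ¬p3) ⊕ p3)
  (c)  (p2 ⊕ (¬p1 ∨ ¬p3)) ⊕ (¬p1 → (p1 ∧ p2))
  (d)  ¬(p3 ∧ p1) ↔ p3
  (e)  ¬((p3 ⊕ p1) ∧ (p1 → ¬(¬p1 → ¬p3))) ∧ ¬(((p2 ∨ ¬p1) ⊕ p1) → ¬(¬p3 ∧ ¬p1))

(b) fails at (0,0,0): the formula yields 0, g is 1.
(c) fails at (0,0,1): the formula yields 1, g is 0.
(d) fails at (0,0,0): the formula yields 0, g is 1.
(e) fails at (0,1,0): the formula yields 1, g is 0.
(a) is the remaining candidate, and it agrees with g on all 8 inputs.

a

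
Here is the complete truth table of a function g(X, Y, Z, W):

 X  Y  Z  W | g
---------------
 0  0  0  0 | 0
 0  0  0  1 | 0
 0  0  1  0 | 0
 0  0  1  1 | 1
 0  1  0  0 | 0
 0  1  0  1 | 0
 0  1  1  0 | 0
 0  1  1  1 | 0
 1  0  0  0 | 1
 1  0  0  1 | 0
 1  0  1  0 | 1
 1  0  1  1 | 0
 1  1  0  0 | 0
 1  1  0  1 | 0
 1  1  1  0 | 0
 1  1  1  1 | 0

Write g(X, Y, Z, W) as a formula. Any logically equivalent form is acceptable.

g=1 on 3 inputs: (0,0,1,1), (1,0,0,0), (1,0,1,0). Reading each as a conjunction of literals (¬X·¬Y·Z·W, X·¬Y·¬Z·¬W, X·¬Y·Z·¬W) and taking the OR gives the canonical DNF.

g(X, Y, Z, W) = ((((not X and not Y) and Z) and W) or (((X and not Y) and not Z) and not W)) or (((X and not Y) and Z) and not W)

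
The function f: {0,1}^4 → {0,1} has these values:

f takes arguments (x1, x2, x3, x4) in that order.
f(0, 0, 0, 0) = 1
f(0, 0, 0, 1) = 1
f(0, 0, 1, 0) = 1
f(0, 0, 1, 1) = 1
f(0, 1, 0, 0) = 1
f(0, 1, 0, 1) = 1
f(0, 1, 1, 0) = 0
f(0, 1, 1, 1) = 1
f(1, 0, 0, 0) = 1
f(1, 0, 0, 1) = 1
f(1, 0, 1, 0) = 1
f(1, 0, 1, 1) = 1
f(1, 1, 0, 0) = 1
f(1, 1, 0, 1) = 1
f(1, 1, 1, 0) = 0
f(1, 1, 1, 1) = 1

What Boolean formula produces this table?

f(x1, x2, x3, x4) = NOT ((((NOT x1 AND x2) AND x3) AND NOT x4) OR (((x1 AND x2) AND x3) AND NOT x4))

f is 0 on only 2 rows — (0,1,1,0), (1,1,1,0). Writing each as a minterm (¬x1·x2·x3·¬x4, x1·x2·x3·¬x4) and OR-ing them characterizes exactly where f=0, so f is the negation of that disjunction.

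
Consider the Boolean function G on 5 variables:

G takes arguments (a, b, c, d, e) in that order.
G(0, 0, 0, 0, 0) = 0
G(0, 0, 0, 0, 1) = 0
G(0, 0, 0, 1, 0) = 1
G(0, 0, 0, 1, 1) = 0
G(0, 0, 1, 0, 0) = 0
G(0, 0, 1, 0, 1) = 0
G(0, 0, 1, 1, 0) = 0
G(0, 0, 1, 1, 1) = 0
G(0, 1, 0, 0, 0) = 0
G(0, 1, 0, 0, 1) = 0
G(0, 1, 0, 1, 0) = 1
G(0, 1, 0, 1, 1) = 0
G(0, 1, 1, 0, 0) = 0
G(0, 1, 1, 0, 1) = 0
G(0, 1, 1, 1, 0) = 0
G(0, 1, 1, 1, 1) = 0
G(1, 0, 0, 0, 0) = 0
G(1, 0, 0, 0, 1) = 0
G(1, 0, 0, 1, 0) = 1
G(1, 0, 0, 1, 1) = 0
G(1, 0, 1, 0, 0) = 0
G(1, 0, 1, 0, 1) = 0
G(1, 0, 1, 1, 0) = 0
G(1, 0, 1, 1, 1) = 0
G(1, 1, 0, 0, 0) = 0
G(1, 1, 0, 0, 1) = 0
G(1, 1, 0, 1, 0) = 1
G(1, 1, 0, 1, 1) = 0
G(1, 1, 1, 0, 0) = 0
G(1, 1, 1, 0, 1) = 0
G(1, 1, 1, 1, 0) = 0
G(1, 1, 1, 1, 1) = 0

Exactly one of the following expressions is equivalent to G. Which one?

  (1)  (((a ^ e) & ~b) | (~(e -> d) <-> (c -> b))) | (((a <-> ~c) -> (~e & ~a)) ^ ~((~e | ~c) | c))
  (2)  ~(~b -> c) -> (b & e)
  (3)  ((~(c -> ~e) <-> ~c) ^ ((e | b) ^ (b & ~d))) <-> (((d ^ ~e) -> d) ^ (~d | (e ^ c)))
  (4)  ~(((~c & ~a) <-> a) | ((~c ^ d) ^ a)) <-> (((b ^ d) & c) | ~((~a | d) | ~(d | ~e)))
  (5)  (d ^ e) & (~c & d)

(1): at (0,0,0,0,0) it gives 1, but G = 0 — eliminated.
(2): at (0,0,0,1,0) it gives 0, but G = 1 — eliminated.
(3): at (0,0,0,1,0) it gives 0, but G = 1 — eliminated.
(4): at (0,0,0,0,0) it gives 1, but G = 0 — eliminated.
That leaves (5). Evaluating it on every row reproduces the table of G exactly.

5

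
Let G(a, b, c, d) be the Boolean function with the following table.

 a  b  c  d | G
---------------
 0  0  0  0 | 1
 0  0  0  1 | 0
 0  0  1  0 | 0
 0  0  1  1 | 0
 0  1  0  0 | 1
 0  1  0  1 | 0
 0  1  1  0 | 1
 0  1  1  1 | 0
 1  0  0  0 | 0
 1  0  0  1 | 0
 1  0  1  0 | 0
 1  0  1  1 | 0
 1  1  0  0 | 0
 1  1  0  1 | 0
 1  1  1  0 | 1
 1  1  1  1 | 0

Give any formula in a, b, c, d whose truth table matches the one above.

G(a, b, c, d) = (((((¬a ∧ ¬b) ∧ ¬c) ∧ ¬d) ∨ (((¬a ∧ b) ∧ ¬c) ∧ ¬d)) ∨ (((¬a ∧ b) ∧ c) ∧ ¬d)) ∨ (((a ∧ b) ∧ c) ∧ ¬d)

The 1-rows are (0,0,0,0), (0,1,0,0), (0,1,1,0), (1,1,1,0). Each contributes one minterm — ¬a·¬b·¬c·¬d; ¬a·b·¬c·¬d; ¬a·b·c·¬d; a·b·c·¬d — and their disjunction is a sum-of-products form of G.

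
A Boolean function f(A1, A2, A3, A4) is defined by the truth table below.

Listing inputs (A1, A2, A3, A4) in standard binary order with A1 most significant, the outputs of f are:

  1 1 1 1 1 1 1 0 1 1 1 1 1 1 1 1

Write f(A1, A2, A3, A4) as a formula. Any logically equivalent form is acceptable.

f(A1, A2, A3, A4) = (((A1' · A2) · A3) · A4)'

Only row (0,1,1,1) gives 0. So f is 1 everywhere except there — the complement of the minterm ¬A1·A2·A3·A4.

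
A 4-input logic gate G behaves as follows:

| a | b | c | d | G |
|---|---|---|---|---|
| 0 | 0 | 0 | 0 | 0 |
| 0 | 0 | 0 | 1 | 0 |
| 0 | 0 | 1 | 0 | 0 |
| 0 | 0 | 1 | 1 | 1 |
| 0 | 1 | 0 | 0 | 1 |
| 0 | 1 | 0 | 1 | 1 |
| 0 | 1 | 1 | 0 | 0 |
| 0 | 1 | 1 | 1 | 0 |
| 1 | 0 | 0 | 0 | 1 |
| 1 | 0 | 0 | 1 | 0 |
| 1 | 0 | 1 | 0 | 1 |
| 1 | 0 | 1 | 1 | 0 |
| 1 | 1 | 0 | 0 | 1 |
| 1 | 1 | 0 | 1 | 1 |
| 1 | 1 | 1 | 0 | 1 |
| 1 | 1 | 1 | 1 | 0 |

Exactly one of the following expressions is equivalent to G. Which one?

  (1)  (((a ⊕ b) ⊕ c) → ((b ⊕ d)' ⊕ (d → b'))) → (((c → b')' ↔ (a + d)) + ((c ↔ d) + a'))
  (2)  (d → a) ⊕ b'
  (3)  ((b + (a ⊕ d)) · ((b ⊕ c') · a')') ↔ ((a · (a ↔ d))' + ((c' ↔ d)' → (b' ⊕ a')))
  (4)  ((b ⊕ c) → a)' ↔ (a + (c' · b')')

(1) fails at (0,0,0,0): the formula yields 1, G is 0.
(2) fails at (0,0,0,1): the formula yields 1, G is 0.
(4) fails at (0,0,0,0): the formula yields 1, G is 0.
Only (3) survives; checking it on all 16 rows confirms it matches G.

3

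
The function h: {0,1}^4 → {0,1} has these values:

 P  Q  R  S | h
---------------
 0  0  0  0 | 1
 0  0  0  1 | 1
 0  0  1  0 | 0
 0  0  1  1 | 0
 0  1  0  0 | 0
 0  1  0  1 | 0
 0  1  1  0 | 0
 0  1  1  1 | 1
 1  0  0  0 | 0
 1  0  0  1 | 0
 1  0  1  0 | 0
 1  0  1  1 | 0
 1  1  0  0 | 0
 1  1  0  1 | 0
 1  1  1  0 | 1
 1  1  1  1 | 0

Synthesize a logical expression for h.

The 1-rows are (0,0,0,0), (0,0,0,1), (0,1,1,1), (1,1,1,0). Each contributes one minterm — ¬P·¬Q·¬R·¬S; ¬P·¬Q·¬R·S; ¬P·Q·R·S; P·Q·R·¬S — and their disjunction is a sum-of-products form of h.

h(P, Q, R, S) = (((((not P and not Q) and not R) and not S) or (((not P and not Q) and not R) and S)) or (((not P and Q) and R) and S)) or (((P and Q) and R) and not S)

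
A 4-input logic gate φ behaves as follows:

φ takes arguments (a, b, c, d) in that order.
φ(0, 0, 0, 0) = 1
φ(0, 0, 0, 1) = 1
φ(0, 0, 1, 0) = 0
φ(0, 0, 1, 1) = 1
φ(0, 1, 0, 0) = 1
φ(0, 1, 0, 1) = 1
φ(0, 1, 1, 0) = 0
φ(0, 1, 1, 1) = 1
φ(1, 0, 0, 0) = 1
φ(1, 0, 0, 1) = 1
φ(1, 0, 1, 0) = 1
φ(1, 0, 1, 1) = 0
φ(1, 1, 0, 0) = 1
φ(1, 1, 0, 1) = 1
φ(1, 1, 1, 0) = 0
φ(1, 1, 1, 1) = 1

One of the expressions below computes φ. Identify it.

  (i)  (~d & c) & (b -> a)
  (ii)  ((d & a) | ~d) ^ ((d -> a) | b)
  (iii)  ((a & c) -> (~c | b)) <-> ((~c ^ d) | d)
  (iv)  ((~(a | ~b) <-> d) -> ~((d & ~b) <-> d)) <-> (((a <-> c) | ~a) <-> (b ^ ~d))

iii

(i): at (0,0,0,0) it gives 0, but φ = 1 — eliminated.
(ii): at (0,0,0,0) it gives 0, but φ = 1 — eliminated.
(iv): at (0,0,0,0) it gives 0, but φ = 1 — eliminated.
That leaves (iii). Evaluating it on every row reproduces the table of φ exactly.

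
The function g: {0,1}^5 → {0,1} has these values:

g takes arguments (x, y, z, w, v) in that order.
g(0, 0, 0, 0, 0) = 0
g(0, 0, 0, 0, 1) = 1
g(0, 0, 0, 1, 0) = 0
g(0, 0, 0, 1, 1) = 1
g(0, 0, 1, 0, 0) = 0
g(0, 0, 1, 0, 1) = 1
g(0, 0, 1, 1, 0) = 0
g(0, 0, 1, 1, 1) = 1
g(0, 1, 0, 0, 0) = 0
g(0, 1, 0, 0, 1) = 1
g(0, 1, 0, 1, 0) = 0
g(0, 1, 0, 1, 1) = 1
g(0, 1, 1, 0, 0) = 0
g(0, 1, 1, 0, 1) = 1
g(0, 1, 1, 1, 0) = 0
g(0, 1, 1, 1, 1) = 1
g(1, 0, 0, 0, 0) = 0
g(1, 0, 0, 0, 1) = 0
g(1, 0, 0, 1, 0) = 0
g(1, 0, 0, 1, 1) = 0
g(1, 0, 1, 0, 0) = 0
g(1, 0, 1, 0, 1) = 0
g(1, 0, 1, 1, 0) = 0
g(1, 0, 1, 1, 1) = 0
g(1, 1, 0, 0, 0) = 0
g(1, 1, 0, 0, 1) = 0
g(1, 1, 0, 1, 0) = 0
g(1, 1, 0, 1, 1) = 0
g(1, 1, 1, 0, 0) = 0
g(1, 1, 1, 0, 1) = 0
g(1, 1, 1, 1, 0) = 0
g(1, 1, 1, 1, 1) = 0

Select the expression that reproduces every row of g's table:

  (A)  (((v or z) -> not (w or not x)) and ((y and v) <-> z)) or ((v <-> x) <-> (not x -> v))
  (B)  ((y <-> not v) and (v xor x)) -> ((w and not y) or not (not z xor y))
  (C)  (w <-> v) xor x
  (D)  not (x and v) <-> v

(A): at (0,0,0,0,0) it gives 1, but g = 0 — eliminated.
(B): at (0,0,0,0,0) it gives 1, but g = 0 — eliminated.
(C): at (0,0,0,0,0) it gives 1, but g = 0 — eliminated.
(D) is the remaining candidate, and it agrees with g on all 32 inputs.

D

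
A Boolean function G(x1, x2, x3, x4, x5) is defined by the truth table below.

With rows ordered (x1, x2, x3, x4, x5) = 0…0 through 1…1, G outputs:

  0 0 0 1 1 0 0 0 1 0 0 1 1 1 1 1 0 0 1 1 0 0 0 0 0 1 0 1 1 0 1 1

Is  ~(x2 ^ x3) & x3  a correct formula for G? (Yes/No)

No

Evaluate ~(x2 ^ x3) & x3 on each row and compare to G:
  x1=0, x2=0, x3=0, x4=0, x5=0: formula gives 0, G = 0 ✓
  x1=0, x2=0, x3=0, x4=0, x5=1: formula gives 0, G = 0 ✓
  x1=0, x2=0, x3=0, x4=1, x5=0: formula gives 0, G = 0 ✓
  x1=0, x2=0, x3=0, x4=1, x5=1: formula gives 0, but G = 1 ✗
Row (0,0,0,1,1) is a counterexample, so the formula is not equivalent to G.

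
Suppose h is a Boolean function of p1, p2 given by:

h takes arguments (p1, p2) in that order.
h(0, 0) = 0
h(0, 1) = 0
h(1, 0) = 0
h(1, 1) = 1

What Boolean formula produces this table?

h(p1, p2) = p1 · p2

The output is 1 only when every input is 1 — the AND of all inputs.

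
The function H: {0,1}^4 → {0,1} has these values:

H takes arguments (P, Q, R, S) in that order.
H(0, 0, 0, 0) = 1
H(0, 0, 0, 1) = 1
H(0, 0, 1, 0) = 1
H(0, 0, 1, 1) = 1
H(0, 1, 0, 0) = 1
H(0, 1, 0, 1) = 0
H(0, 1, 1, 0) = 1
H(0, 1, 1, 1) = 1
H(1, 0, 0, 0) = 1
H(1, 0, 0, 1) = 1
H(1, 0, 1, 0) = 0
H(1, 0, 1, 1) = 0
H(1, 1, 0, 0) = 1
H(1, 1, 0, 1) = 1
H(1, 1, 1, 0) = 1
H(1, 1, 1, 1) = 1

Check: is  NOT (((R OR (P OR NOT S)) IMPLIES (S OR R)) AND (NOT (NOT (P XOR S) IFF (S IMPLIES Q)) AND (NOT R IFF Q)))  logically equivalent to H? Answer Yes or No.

Yes

Evaluate NOT (((R OR (P OR NOT S)) IMPLIES (S OR R)) AND (NOT (NOT (P XOR S) IFF (S IMPLIES Q)) AND (NOT R IFF Q))) on each row and compare to H:
  P=0, Q=0, R=0, S=0: formula gives 1, H = 1 ✓
  P=0, Q=0, R=0, S=1: formula gives 1, H = 1 ✓
  P=0, Q=0, R=1, S=0: formula gives 1, H = 1 ✓
  P=0, Q=0, R=1, S=1: formula gives 1, H = 1 ✓
  … (the remaining 12 rows also agree.)
No disagreement on any input; they are logically equivalent.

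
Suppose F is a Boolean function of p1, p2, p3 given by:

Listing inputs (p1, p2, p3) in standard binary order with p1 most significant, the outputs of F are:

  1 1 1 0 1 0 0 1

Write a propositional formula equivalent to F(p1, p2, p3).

There are just 3 zero rows: (0,1,1), (1,0,1), (1,1,0). Their minterms are ¬p1·p2·p3, p1·¬p2·p3, p1·p2·¬p3; the OR of those covers precisely the 0-outputs, and negating it yields F.

F(p1, p2, p3) = not ((((not p1 and p2) and p3) or ((p1 and not p2) and p3)) or ((p1 and p2) and not p3))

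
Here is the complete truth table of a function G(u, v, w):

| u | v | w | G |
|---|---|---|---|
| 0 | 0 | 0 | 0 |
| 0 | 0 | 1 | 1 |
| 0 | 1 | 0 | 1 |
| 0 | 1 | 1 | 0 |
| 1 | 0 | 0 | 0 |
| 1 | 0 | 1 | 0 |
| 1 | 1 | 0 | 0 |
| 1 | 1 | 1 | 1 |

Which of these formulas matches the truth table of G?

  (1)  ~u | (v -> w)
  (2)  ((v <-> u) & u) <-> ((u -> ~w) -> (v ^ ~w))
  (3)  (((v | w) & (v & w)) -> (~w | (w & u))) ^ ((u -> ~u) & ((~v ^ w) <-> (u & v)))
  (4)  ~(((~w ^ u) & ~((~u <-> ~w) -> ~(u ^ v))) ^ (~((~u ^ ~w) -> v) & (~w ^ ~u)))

2

(1): at (0,0,0) it gives 1, but G = 0 — eliminated.
(3): at (0,0,0) it gives 1, but G = 0 — eliminated.
(4): at (0,0,0) it gives 1, but G = 0 — eliminated.
That leaves (2). Evaluating it on every row reproduces the table of G exactly.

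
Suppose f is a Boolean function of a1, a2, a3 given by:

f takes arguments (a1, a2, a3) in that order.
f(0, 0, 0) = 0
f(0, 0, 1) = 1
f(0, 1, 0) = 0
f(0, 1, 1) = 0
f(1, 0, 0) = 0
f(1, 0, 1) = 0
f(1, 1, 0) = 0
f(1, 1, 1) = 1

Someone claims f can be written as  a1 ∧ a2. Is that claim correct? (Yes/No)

No

Check the formula against f row by row:
  a1=0, a2=0, a3=0: formula gives 0, f = 0 ✓
  a1=0, a2=0, a3=1: formula gives 0, but f = 1 ✗
A single disagreement suffices: at (0,0,1) they differ, so the formula does not compute f.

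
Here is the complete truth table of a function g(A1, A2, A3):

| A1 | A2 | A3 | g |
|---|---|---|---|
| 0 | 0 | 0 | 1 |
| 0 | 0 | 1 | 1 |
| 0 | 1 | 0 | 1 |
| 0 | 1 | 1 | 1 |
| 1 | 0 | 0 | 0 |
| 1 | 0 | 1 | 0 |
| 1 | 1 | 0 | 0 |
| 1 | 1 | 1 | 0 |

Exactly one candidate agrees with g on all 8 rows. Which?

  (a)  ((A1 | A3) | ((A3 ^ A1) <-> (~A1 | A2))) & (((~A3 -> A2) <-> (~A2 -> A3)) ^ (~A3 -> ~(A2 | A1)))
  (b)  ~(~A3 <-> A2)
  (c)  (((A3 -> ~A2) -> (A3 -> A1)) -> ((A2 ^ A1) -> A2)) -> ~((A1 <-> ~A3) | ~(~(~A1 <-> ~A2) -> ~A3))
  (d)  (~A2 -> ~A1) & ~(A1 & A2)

(a) disagrees with g on (0,0,0) (formula → 0, table → 1); rule it out.
(b) disagrees with g on (0,0,1) (formula → 0, table → 1); rule it out.
(c) disagrees with g on (0,0,1) (formula → 0, table → 1); rule it out.
Only (d) survives; checking it on all 8 rows confirms it matches g.

d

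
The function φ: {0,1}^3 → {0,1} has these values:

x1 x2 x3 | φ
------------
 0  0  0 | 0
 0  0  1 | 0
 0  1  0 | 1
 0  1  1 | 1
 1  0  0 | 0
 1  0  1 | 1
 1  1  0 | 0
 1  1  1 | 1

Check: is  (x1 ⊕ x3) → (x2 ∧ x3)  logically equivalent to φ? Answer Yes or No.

No

Test each input against both φ and the formula:
  x1=0, x2=0, x3=0: formula gives 1, but φ = 0 ✗
Since they disagree at (0,0,0), the expression is not a correct formula for φ.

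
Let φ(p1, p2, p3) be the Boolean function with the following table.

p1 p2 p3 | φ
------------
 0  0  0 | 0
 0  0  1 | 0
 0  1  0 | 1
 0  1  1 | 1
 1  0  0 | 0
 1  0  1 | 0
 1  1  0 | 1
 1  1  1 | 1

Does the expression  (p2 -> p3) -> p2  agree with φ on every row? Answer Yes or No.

Yes

Test each input against both φ and the formula:
  p1=0, p2=0, p3=0: formula gives 0, φ = 0 ✓
  p1=0, p2=0, p3=1: formula gives 0, φ = 0 ✓
  p1=0, p2=1, p3=0: formula gives 1, φ = 1 ✓
  p1=0, p2=1, p3=1: formula gives 1, φ = 1 ✓
  p1=1, p2=0, p3=0: formula gives 0, φ = 0 ✓
  …and likewise for the remaining 3 rows.
All 8 rows match — the expression computes φ exactly.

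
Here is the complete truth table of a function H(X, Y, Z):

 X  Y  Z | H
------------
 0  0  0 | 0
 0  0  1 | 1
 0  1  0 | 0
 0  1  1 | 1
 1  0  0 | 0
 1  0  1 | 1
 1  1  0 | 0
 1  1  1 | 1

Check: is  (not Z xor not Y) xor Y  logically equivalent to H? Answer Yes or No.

Evaluate (not Z xor not Y) xor Y on each row and compare to H:
  X=0, Y=0, Z=0: formula gives 0, H = 0 ✓
  X=0, Y=0, Z=1: formula gives 1, H = 1 ✓
  X=0, Y=1, Z=0: formula gives 0, H = 0 ✓
  X=0, Y=1, Z=1: formula gives 1, H = 1 ✓
  X=1, Y=0, Z=0: formula gives 0, H = 0 ✓
  … (the remaining 3 rows also agree.)
Every row agrees, so the formula is equivalent.

Yes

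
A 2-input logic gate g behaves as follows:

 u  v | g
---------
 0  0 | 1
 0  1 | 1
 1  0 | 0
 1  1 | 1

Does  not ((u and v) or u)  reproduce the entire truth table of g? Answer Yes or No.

Test each input against both g and the formula:
  u=0, v=0: formula gives 1, g = 1 ✓
  u=0, v=1: formula gives 1, g = 1 ✓
  u=1, v=0: formula gives 0, g = 0 ✓
  u=1, v=1: formula gives 0, but g = 1 ✗
Since they disagree at (1,1), the expression is not a correct formula for g.

No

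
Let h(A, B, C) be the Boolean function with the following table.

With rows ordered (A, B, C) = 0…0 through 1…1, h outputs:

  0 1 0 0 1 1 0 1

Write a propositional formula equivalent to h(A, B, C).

h=1 on 4 inputs: (0,0,1), (1,0,0), (1,0,1), (1,1,1). Reading each as a conjunction of literals (¬A·¬B·C, A·¬B·¬C, A·¬B·C, A·B·C) and taking the OR gives the canonical DNF.

h(A, B, C) = ((((not A and not B) and C) or ((A and not B) and not C)) or ((A and not B) and C)) or ((A and B) and C)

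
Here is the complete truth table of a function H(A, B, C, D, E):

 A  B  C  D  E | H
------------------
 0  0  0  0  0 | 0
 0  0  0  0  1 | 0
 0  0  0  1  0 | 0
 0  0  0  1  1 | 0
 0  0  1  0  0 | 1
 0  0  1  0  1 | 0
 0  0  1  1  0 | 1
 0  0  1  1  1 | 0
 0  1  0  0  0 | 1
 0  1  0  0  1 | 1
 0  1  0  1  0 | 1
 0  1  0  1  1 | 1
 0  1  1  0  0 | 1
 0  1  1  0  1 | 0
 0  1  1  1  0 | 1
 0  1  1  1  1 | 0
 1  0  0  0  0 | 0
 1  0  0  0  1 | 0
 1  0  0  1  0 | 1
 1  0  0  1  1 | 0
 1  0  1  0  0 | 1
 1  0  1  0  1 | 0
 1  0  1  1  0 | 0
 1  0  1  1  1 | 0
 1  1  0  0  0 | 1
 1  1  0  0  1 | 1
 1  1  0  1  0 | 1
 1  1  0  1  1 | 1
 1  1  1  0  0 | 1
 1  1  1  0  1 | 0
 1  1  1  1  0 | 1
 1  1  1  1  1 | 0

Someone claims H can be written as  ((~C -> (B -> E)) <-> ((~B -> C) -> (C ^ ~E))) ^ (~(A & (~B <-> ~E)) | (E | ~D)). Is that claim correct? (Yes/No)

Evaluate ((~C -> (B -> E)) <-> ((~B -> C) -> (C ^ ~E))) ^ (~(A & (~B <-> ~E)) | (E | ~D)) on each row and compare to H:
  A=0, B=0, C=0, D=0, E=0: formula gives 0, H = 0 ✓
  A=0, B=0, C=0, D=0, E=1: formula gives 0, H = 0 ✓
  A=0, B=0, C=0, D=1, E=0: formula gives 0, H = 0 ✓
  A=0, B=0, C=0, D=1, E=1: formula gives 0, H = 0 ✓
  … (the remaining 28 rows also agree.)
Every row agrees, so the formula is equivalent.

Yes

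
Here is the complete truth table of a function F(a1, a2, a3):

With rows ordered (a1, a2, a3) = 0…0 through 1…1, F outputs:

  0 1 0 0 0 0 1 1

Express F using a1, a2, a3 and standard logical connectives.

The 1-rows are (0,0,1), (1,1,0), (1,1,1). Each contributes one minterm — ¬a1·¬a2·a3; a1·a2·¬a3; a1·a2·a3 — and their disjunction is a sum-of-products form of F.

F(a1, a2, a3) = (((NOT a1 AND NOT a2) AND a3) OR ((a1 AND a2) AND NOT a3)) OR ((a1 AND a2) AND a3)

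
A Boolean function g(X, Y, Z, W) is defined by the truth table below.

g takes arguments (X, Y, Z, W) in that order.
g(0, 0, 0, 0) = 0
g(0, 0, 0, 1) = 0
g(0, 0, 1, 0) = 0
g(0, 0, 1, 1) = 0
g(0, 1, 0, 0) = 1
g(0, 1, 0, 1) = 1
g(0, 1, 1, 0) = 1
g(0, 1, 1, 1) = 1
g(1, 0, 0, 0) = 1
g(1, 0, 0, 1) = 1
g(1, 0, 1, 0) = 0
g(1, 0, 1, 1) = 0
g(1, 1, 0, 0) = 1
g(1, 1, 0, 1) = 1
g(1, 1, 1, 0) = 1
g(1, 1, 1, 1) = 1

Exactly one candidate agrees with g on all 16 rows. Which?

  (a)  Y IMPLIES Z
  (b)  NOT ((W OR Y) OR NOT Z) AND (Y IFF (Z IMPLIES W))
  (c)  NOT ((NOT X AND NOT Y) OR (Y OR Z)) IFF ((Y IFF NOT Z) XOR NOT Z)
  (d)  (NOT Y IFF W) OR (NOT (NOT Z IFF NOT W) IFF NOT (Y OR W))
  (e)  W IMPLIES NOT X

(a) disagrees with g on (0,0,0,0) (formula → 1, table → 0); rule it out.
(b) disagrees with g on (0,0,1,0) (formula → 1, table → 0); rule it out.
(d) disagrees with g on (0,0,0,1) (formula → 1, table → 0); rule it out.
(e) disagrees with g on (0,0,0,0) (formula → 1, table → 0); rule it out.
(c) is the remaining candidate, and it agrees with g on all 16 inputs.

c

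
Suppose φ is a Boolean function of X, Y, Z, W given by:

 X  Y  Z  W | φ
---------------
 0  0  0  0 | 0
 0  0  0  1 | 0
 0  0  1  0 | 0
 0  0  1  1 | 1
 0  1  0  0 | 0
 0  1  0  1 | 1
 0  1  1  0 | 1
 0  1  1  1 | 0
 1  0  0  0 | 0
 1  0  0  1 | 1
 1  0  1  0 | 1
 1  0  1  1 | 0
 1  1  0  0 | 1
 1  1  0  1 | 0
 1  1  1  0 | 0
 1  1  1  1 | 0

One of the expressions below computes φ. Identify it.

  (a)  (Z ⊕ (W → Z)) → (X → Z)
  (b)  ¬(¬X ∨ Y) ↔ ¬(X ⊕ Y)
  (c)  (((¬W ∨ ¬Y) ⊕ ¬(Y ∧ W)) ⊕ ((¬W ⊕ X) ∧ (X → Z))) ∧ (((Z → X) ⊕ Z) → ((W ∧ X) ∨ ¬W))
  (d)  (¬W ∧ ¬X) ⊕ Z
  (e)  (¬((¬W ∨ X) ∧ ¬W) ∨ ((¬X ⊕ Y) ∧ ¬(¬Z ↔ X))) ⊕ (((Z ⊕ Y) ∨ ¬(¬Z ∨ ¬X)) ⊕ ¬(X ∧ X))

e

(a): at (0,0,0,0) it gives 1, but φ = 0 — eliminated.
(b): at (0,0,1,1) it gives 0, but φ = 1 — eliminated.
(c): at (0,0,0,0) it gives 1, but φ = 0 — eliminated.
(d): at (0,0,0,0) it gives 1, but φ = 0 — eliminated.
(e) is the remaining candidate, and it agrees with φ on all 16 inputs.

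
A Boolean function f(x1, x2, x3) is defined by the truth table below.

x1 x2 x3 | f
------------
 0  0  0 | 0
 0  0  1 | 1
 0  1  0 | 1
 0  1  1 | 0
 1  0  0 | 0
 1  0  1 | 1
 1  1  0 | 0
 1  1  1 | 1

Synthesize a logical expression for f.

f(x1, x2, x3) = ((((NOT x1 AND NOT x2) AND x3) OR ((NOT x1 AND x2) AND NOT x3)) OR ((x1 AND NOT x2) AND x3)) OR ((x1 AND x2) AND x3)

Collect the rows where f=1 — (0,0,1), (0,1,0), (1,0,1), (1,1,1) — and write one minterm per row: ¬x1·¬x2·x3, ¬x1·x2·¬x3, x1·¬x2·x3, x1·x2·x3. Their union (logical OR) reproduces the table exactly.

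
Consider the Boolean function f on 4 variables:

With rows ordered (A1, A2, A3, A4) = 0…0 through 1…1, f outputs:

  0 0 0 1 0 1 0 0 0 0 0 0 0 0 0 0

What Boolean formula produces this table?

f(A1, A2, A3, A4) = (((NOT A1 AND NOT A2) AND A3) AND A4) OR (((NOT A1 AND A2) AND NOT A3) AND A4)

f=1 on 2 inputs: (0,0,1,1), (0,1,0,1). Reading each as a conjunction of literals (¬A1·¬A2·A3·A4, ¬A1·A2·¬A3·A4) and taking the OR gives the canonical DNF.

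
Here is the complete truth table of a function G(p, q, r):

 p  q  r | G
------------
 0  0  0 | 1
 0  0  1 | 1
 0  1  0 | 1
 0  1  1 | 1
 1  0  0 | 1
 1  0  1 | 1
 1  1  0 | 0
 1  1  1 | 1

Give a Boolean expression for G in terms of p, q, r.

Only row (1,1,0) gives 0. So G is 1 everywhere except there — the complement of the minterm p·q·¬r.

G(p, q, r) = ¬((p ∧ q) ∧ ¬r)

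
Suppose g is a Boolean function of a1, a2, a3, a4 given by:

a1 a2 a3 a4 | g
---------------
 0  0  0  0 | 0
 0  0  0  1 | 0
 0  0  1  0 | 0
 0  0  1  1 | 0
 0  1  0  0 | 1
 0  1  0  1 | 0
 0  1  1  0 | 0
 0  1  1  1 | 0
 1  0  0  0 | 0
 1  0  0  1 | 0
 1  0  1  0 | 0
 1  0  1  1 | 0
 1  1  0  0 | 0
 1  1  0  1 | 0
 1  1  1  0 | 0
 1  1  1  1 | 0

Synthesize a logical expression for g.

g(a1, a2, a3, a4) = ((a1' · a2) · a3') · a4'

g is 1 on exactly one input, (0,1,0,0), whose minterm is ¬a1·a2·¬a3·¬a4. So g is just that conjunction.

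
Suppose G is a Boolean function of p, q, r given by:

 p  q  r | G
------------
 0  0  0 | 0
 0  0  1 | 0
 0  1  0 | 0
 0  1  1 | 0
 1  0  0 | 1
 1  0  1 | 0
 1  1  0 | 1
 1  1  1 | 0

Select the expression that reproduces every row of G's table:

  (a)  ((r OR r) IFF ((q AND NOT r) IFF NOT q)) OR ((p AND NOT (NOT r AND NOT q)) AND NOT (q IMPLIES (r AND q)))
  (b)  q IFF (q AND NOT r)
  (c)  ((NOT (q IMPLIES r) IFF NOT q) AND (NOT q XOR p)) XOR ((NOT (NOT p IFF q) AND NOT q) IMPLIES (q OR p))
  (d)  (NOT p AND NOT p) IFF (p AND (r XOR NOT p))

(a): at (0,0,0) it gives 1, but G = 0 — eliminated.
(b): at (0,0,0) it gives 1, but G = 0 — eliminated.
(c): at (0,1,0) it gives 1, but G = 0 — eliminated.
(d) is the remaining candidate, and it agrees with G on all 8 inputs.

d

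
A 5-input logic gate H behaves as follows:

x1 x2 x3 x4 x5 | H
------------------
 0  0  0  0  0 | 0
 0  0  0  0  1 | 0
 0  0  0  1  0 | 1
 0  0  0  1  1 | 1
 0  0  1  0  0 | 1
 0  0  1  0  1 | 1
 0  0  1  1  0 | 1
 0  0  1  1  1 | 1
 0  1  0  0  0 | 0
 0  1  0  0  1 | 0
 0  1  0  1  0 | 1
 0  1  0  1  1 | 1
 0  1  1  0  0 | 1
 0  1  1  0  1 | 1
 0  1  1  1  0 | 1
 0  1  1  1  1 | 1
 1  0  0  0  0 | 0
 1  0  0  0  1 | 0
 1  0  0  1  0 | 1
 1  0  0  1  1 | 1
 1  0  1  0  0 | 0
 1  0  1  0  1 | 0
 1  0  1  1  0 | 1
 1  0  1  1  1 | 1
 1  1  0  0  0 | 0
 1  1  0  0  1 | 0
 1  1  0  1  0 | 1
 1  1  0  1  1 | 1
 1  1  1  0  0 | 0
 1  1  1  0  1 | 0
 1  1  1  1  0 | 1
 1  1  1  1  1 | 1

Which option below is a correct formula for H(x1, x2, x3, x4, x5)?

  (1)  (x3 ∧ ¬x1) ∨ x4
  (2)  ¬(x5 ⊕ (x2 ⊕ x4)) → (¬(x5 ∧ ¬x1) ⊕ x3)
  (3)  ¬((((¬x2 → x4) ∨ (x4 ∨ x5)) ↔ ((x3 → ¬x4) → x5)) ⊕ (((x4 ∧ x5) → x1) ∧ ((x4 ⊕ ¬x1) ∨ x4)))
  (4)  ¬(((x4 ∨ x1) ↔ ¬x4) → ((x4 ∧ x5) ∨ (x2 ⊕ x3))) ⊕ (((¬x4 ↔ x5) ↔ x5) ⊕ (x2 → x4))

(2): at (0,0,0,0,0) it gives 1, but H = 0 — eliminated.
(3): at (0,0,0,0,0) it gives 1, but H = 0 — eliminated.
(4): at (0,0,1,0,0) it gives 0, but H = 1 — eliminated.
(1) is the remaining candidate, and it agrees with H on all 32 inputs.

1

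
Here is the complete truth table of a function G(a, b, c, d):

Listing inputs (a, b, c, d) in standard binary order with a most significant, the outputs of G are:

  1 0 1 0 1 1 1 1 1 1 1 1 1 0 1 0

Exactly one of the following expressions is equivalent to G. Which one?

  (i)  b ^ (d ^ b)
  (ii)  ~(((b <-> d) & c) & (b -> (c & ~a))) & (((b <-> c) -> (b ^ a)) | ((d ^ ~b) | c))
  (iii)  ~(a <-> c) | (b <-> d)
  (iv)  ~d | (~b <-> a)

(i) disagrees with G on (0,0,0,0) (formula → 0, table → 1); rule it out.
(ii) disagrees with G on (0,0,1,0) (formula → 0, table → 1); rule it out.
(iii) disagrees with G on (0,0,1,1) (formula → 1, table → 0); rule it out.
(iv) is the remaining candidate, and it agrees with G on all 16 inputs.

iv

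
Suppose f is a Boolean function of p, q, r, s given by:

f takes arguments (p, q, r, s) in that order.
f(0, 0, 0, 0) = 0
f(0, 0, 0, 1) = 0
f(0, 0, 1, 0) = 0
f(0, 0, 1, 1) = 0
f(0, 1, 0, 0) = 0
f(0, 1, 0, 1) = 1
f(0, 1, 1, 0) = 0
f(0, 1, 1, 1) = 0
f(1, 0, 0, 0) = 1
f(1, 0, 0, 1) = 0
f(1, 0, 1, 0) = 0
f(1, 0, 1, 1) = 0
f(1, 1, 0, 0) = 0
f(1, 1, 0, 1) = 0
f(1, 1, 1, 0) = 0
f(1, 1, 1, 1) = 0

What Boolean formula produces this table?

f(p, q, r, s) = (((¬p ∧ q) ∧ ¬r) ∧ s) ∨ (((p ∧ ¬q) ∧ ¬r) ∧ ¬s)

Collect the rows where f=1 — (0,1,0,1), (1,0,0,0) — and write one minterm per row: ¬p·q·¬r·s, p·¬q·¬r·¬s. Their union (logical OR) reproduces the table exactly.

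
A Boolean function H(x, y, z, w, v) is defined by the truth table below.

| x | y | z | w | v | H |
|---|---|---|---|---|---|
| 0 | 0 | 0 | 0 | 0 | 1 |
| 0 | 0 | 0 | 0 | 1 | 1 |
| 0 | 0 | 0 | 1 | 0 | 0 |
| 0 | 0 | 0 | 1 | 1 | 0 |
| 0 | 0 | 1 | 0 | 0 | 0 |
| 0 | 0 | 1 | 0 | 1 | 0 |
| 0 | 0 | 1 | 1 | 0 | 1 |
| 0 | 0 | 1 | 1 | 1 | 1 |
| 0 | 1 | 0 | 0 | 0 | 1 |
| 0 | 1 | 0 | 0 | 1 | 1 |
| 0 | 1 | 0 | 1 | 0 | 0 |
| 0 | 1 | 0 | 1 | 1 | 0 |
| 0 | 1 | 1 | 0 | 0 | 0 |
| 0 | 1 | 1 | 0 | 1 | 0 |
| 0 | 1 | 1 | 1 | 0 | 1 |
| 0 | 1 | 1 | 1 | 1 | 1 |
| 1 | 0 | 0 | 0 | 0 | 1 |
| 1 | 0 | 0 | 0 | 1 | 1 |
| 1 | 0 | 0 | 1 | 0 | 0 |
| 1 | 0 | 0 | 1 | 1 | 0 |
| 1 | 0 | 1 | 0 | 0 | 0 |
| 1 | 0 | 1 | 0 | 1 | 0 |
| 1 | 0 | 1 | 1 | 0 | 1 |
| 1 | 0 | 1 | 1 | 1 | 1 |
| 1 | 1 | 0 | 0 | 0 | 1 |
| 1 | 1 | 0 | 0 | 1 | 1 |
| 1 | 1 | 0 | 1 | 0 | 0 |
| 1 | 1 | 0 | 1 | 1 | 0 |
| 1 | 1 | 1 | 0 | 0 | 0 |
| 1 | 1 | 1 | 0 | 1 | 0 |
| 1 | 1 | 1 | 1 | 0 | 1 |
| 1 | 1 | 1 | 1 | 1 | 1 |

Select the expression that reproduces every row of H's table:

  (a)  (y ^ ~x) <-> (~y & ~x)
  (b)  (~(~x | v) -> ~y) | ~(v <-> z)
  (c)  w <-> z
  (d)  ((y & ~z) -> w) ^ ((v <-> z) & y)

c

(a): at (0,0,0,1,0) it gives 1, but H = 0 — eliminated.
(b): at (0,0,0,1,0) it gives 1, but H = 0 — eliminated.
(d): at (0,0,0,1,0) it gives 1, but H = 0 — eliminated.
Only (c) survives; checking it on all 32 rows confirms it matches H.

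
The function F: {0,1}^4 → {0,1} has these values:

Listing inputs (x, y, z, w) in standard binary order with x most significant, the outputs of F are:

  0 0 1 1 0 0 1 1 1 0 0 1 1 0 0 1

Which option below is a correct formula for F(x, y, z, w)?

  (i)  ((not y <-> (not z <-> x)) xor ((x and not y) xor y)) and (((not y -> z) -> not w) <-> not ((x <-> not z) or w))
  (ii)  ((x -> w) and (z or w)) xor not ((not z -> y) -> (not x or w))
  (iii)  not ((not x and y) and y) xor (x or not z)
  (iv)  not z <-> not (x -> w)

(i) disagrees with F on (0,0,1,0) (formula → 0, table → 1); rule it out.
(ii) disagrees with F on (0,0,0,1) (formula → 1, table → 0); rule it out.
(iii) disagrees with F on (0,1,0,0) (formula → 1, table → 0); rule it out.
That leaves (iv). Evaluating it on every row reproduces the table of F exactly.

iv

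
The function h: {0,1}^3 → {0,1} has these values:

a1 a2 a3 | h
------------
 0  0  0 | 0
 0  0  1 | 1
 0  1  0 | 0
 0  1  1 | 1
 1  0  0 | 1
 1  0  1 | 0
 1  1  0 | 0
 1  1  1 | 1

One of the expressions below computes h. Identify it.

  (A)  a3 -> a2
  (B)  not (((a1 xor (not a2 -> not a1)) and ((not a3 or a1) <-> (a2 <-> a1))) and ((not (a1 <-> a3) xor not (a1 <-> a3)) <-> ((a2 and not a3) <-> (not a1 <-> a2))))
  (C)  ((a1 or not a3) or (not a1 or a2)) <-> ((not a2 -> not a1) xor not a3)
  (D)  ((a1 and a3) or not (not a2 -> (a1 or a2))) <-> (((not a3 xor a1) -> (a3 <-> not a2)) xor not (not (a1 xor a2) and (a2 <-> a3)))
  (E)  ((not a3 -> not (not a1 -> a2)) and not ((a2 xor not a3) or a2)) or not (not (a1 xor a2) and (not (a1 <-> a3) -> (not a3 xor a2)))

C

(A) disagrees with h on (0,0,0) (formula → 1, table → 0); rule it out.
(B) disagrees with h on (0,0,0) (formula → 1, table → 0); rule it out.
(D) disagrees with h on (0,0,1) (formula → 0, table → 1); rule it out.
(E) disagrees with h on (0,1,0) (formula → 1, table → 0); rule it out.
Only (C) survives; checking it on all 8 rows confirms it matches h.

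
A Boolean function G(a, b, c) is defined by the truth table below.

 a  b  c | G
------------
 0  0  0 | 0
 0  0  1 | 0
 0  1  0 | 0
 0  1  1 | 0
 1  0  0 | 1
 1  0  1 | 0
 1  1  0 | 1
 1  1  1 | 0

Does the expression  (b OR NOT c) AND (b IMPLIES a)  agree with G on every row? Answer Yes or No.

No

Check the formula against G row by row:
  a=0, b=0, c=0: formula gives 1, but G = 0 ✗
Row (0,0,0) is a counterexample, so the formula is not equivalent to G.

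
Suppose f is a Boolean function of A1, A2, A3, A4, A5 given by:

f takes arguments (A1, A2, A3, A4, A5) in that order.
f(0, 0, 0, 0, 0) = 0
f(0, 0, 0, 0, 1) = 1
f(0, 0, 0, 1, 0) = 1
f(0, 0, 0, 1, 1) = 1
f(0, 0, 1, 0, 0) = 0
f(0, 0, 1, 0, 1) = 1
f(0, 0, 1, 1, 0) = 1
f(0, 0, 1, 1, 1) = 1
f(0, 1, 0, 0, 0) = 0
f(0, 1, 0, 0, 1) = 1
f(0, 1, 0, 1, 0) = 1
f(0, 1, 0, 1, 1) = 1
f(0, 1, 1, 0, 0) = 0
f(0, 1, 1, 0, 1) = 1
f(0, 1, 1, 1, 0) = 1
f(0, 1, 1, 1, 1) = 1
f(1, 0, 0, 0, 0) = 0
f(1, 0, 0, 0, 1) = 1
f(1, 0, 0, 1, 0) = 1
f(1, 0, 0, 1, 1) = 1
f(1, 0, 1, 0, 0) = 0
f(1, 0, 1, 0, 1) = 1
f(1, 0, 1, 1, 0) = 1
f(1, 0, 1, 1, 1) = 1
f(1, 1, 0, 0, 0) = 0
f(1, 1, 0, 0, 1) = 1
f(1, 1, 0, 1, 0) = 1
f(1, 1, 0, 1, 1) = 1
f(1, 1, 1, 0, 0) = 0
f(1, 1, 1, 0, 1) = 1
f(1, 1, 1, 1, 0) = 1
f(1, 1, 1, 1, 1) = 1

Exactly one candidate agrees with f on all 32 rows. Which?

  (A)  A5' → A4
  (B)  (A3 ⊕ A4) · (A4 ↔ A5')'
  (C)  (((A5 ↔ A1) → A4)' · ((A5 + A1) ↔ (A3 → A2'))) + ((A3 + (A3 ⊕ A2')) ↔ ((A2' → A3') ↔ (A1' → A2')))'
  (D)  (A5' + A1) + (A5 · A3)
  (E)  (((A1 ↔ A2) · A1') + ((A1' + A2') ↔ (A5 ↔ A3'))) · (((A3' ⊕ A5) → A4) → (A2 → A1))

A

(B) fails at (0,0,0,0,1): the formula yields 0, f is 1.
(C) fails at (0,0,0,0,1): the formula yields 0, f is 1.
(D) fails at (0,0,0,0,0): the formula yields 1, f is 0.
(E) fails at (0,0,0,0,0): the formula yields 1, f is 0.
Only (A) survives; checking it on all 32 rows confirms it matches f.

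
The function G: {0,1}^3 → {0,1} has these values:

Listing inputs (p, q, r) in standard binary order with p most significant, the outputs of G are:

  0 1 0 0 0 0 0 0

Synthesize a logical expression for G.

G is 1 on exactly one input, (0,0,1), whose minterm is ¬p·¬q·r. So G is just that conjunction.

G(p, q, r) = (not p and not q) and r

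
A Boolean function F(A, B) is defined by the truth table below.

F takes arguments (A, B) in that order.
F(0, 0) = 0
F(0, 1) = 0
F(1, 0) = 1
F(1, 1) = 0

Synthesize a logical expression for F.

F is 1 on exactly one input, (1,0), whose minterm is A·¬B. So F is just that conjunction.

F(A, B) = A · B'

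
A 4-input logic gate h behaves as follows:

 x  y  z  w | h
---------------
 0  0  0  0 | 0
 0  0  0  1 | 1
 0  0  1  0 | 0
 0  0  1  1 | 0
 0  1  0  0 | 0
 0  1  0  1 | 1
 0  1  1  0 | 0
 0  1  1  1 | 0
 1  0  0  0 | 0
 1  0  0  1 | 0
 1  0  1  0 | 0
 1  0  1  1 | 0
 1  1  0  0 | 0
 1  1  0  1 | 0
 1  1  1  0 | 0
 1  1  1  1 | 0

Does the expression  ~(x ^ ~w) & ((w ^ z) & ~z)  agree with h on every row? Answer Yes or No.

Yes

Check the formula against h row by row:
  x=0, y=0, z=0, w=0: formula gives 0, h = 0 ✓
  x=0, y=0, z=0, w=1: formula gives 1, h = 1 ✓
  x=0, y=0, z=1, w=0: formula gives 0, h = 0 ✓
  x=0, y=0, z=1, w=1: formula gives 0, h = 0 ✓
  … (the remaining 12 rows also agree.)
Every row agrees, so the formula is equivalent.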